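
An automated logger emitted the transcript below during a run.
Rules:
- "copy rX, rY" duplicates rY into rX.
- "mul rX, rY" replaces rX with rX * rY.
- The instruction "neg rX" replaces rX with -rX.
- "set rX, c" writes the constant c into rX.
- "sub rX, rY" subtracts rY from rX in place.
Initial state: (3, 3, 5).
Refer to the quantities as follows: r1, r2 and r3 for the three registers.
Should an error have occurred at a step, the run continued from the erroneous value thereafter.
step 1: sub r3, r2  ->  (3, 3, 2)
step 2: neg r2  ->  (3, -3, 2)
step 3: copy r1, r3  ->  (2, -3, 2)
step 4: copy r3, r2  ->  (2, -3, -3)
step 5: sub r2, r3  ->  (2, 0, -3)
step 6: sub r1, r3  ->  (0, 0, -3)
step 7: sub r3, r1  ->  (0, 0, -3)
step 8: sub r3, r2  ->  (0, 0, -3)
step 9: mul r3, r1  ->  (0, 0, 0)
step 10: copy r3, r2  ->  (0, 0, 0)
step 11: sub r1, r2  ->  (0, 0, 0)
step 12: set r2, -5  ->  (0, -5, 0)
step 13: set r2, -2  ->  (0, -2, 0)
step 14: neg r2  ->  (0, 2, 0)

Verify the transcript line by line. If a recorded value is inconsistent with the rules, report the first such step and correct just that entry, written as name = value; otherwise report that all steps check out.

step 6, r1 = 5

Step 1: r3 = 5 - 3 = 2 — confirmed correct.
Step 2: r2 = -(3) = -3 — agrees with the transcript.
Step 3: r1 = 2 — confirmed correct.
Step 4: r3 = -3 — agrees with the transcript.
Step 5: r2 = -3 - -3 = 0 — checks out.
Step 6: r1 = 2 - -3 = 5 — first mismatch against the transcript.
Step 6 is the first one off; corrected, r1 = 5.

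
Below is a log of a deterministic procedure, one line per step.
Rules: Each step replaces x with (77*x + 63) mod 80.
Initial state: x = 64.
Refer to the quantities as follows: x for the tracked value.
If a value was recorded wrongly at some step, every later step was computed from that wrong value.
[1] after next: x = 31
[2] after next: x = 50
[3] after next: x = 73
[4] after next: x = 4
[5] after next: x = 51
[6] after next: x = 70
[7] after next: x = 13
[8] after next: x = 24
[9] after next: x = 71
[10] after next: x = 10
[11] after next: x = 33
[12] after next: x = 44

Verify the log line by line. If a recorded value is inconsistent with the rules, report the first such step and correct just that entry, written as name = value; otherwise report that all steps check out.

no error

step 1: x = (77*64 + 63) mod 80 = 31 -> matches
step 2: x = (77*31 + 63) mod 80 = 50 -> matches
step 3: x = (77*50 + 63) mod 80 = 73 -> checks out
step 4: x = (77*73 + 63) mod 80 = 4 -> checks out
step 5: x = (77*4 + 63) mod 80 = 51 -> in agreement
step 6: x = (77*51 + 63) mod 80 = 70 -> exactly as logged
step 7: x = (77*70 + 63) mod 80 = 13 -> no discrepancy
step 8: x = (77*13 + 63) mod 80 = 24 -> confirmed correct
step 9: x = (77*24 + 63) mod 80 = 71 -> same as recorded
step 10: x = (77*71 + 63) mod 80 = 10 -> checks out
step 11: x = (77*10 + 63) mod 80 = 33 -> agrees with the log
step 12: x = (77*33 + 63) mod 80 = 44 -> confirmed correct
No step deviates from the rules.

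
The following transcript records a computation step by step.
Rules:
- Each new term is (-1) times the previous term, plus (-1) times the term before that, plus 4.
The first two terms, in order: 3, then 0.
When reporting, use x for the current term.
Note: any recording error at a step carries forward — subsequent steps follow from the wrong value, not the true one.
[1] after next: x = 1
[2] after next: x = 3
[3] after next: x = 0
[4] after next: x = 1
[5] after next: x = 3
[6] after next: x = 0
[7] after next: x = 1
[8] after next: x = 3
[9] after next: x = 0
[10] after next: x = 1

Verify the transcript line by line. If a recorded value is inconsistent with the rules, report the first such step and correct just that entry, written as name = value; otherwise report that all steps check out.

no error

Recomputing the run from the initial state:
step 1: x = 1
step 2: x = 3
step 3: x = 0
step 4: x = 1
step 5: x = 3
step 6: x = 0
step 7: x = 1
step 8: x = 3
step 9: x = 0
step 10: x = 1
This matches the transcript at every step.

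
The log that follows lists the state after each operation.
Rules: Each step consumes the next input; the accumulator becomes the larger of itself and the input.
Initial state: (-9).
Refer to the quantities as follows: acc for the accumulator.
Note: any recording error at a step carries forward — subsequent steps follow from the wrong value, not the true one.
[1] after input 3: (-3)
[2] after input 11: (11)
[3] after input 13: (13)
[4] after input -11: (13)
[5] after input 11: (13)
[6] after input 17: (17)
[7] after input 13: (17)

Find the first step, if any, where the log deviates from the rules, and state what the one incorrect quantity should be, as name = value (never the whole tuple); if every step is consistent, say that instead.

step 1, acc = 3

Recomputing the run from the initial state:
step 1: acc = 3
step 2: acc = 11
step 3: acc = 13
step 4: acc = 13
step 5: acc = 13
step 6: acc = 17
step 7: acc = 17
The first disagreement with the log is at step 1, where the value should be acc = 3.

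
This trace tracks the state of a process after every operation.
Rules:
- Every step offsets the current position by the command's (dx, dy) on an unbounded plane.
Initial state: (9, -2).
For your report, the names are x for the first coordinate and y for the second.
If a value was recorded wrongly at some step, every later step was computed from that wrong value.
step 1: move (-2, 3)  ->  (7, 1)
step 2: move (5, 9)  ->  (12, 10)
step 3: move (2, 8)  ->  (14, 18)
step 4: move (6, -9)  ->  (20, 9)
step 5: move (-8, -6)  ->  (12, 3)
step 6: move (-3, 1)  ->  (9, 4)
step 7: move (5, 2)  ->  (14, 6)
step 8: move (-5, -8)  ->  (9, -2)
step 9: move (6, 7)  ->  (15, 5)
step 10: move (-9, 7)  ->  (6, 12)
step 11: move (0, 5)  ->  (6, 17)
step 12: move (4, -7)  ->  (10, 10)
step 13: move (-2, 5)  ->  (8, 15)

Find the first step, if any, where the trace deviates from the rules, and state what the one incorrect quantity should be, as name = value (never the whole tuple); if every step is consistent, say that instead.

no error

1. x = 9 + (-2) = 7, y = -2 + (3) = 1 (agrees with the trace)
2. x = 7 + (5) = 12, y = 1 + (9) = 10 (confirmed correct)
3. x = 12 + (2) = 14, y = 10 + (8) = 18 (checks out)
4. x = 14 + (6) = 20, y = 18 + (-9) = 9 (exactly as logged)
5. x = 20 + (-8) = 12, y = 9 + (-6) = 3 (confirmed correct)
6. x = 12 + (-3) = 9, y = 3 + (1) = 4 (checks out)
7. x = 9 + (5) = 14, y = 4 + (2) = 6 (verified)
8. x = 14 + (-5) = 9, y = 6 + (-8) = -2 (verified)
9. x = 9 + (6) = 15, y = -2 + (7) = 5 (agrees with the trace)
10. x = 15 + (-9) = 6, y = 5 + (7) = 12 (exactly as logged)
11. x = 6 + (0) = 6, y = 12 + (5) = 17 (checks out)
12. x = 6 + (4) = 10, y = 17 + (-7) = 10 (same as recorded)
13. x = 10 + (-2) = 8, y = 10 + (5) = 15 (agrees with the trace)
No step deviates from the rules.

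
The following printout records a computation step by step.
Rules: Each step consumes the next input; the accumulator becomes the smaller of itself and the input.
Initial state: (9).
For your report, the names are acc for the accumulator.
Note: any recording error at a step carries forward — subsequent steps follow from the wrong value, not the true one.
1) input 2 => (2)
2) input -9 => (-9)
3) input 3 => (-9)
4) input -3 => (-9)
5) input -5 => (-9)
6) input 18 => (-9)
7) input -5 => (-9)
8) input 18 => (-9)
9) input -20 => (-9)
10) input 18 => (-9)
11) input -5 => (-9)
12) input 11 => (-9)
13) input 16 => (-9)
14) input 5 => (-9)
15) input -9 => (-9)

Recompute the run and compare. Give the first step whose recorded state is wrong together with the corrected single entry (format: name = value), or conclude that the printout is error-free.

step 9, acc = -20

1. acc = min(9, 2) = 2 (matches)
2. acc = min(2, -9) = -9 (matches)
3. acc = min(-9, 3) = -9 (consistent with the printout)
4. acc = min(-9, -3) = -9 (consistent with the printout)
5. acc = min(-9, -5) = -9 (checks out)
6. acc = min(-9, 18) = -9 (verified)
7. acc = min(-9, -5) = -9 (agrees with the printout)
8. acc = min(-9, 18) = -9 (same as recorded)
9. acc = min(-9, -20) = -20 (the printout disagrees here)
Step 9 is the first one off; corrected, acc = -20.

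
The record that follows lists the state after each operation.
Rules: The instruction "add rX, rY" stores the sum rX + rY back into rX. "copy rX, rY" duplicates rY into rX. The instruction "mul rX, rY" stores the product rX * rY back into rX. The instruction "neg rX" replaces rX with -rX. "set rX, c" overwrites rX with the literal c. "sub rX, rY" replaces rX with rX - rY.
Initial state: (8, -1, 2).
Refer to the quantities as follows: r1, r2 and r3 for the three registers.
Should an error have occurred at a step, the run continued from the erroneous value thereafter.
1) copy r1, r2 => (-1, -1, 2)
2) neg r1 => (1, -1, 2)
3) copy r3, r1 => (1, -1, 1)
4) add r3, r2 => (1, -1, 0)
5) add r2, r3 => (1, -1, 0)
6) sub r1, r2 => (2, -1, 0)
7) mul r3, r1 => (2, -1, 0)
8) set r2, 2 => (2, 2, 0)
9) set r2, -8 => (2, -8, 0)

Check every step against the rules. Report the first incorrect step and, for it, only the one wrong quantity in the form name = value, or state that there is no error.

Recomputing the run from the initial state:
step 1: r1 = -1, r2 = -1, r3 = 2
step 2: r1 = 1, r2 = -1, r3 = 2
step 3: r1 = 1, r2 = -1, r3 = 1
step 4: r1 = 1, r2 = -1, r3 = 0
step 5: r1 = 1, r2 = -1, r3 = 0
step 6: r1 = 2, r2 = -1, r3 = 0
step 7: r1 = 2, r2 = -1, r3 = 0
step 8: r1 = 2, r2 = 2, r3 = 0
step 9: r1 = 2, r2 = -8, r3 = 0
This matches the record at every step.

no error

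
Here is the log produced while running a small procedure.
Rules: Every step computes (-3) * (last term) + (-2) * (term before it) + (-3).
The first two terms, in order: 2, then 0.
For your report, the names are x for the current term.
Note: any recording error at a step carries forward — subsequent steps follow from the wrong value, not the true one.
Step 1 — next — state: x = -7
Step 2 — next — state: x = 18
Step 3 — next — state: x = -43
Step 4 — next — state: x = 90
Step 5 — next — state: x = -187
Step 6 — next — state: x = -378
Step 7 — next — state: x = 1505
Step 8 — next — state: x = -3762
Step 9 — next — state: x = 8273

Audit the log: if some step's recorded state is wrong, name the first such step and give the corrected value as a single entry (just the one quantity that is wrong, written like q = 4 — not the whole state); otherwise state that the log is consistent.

Step 1: x = -3*(0) + (-2)*(2) + (-3) = -7 — same as recorded.
Step 2: x = -3*(-7) + (-2)*(0) + (-3) = 18 — no discrepancy.
Step 3: x = -3*(18) + (-2)*(-7) + (-3) = -43 — checks out.
Step 4: x = -3*(-43) + (-2)*(18) + (-3) = 90 — in agreement.
Step 5: x = -3*(90) + (-2)*(-43) + (-3) = -187 — confirmed correct.
Step 6: x = -3*(-187) + (-2)*(90) + (-3) = 378 — the log has a different value.
That makes step 6 the first incorrect line — x = 378 is what it should show.

step 6, x = 378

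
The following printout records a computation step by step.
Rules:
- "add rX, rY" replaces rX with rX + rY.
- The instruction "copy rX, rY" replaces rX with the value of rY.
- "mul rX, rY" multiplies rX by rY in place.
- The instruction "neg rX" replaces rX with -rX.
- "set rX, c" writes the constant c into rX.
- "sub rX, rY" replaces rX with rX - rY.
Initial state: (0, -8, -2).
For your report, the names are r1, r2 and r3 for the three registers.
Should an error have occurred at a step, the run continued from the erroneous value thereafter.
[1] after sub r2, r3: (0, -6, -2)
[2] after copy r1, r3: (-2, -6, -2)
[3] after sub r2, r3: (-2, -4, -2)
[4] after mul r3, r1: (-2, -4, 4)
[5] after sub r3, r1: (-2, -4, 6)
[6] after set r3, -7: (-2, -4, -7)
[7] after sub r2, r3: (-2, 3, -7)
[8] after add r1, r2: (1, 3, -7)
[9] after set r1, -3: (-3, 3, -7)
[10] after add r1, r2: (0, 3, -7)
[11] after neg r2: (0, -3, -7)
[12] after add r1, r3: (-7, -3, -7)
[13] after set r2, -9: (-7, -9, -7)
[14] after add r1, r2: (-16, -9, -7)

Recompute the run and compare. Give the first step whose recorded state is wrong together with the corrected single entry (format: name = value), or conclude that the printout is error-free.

Step 1: r2 = -8 - -2 = -6 — in agreement.
Step 2: r1 = -2 — checks out.
Step 3: r2 = -6 - -2 = -4 — matches.
Step 4: r3 = -2 * -2 = 4 — consistent with the printout.
Step 5: r3 = 4 - -2 = 6 — checks out.
Step 6: r3 = -7 — confirmed correct.
Step 7: r2 = -4 - -7 = 3 — agrees with the printout.
Step 8: r1 = -2 + 3 = 1 — matches.
Step 9: r1 = -3 — consistent with the printout.
Step 10: r1 = -3 + 3 = 0 — matches.
Step 11: r2 = -(3) = -3 — in agreement.
Step 12: r1 = 0 + -7 = -7 — confirmed correct.
Step 13: r2 = -9 — same as recorded.
Step 14: r1 = -7 + -9 = -16 — consistent with the printout.
The whole run recomputes cleanly — no discrepancies.

no error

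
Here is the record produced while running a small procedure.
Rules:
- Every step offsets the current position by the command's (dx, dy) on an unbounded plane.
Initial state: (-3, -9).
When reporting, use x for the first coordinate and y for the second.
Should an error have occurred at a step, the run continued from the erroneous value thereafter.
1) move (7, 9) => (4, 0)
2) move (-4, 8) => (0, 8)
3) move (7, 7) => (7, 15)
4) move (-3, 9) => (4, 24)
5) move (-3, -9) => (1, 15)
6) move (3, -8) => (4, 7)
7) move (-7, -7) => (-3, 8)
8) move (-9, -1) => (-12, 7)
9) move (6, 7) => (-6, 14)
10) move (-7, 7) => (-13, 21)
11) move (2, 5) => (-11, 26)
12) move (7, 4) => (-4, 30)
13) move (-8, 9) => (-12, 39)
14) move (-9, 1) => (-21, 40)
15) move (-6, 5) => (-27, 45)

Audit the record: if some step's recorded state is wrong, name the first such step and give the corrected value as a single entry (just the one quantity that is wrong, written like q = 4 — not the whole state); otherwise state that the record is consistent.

Step 1: x = -3 + (7) = 4, y = -9 + (9) = 0 — confirmed correct.
Step 2: x = 4 + (-4) = 0, y = 0 + (8) = 8 — no discrepancy.
Step 3: x = 0 + (7) = 7, y = 8 + (7) = 15 — no discrepancy.
Step 4: x = 7 + (-3) = 4, y = 15 + (9) = 24 — no discrepancy.
Step 5: x = 4 + (-3) = 1, y = 24 + (-9) = 15 — consistent with the record.
Step 6: x = 1 + (3) = 4, y = 15 + (-8) = 7 — verified.
Step 7: x = 4 + (-7) = -3, y = 7 + (-7) = 0 — first mismatch against the record.
Conclusion: step 7 carries the first error; the entry should be y = 0.

step 7, y = 0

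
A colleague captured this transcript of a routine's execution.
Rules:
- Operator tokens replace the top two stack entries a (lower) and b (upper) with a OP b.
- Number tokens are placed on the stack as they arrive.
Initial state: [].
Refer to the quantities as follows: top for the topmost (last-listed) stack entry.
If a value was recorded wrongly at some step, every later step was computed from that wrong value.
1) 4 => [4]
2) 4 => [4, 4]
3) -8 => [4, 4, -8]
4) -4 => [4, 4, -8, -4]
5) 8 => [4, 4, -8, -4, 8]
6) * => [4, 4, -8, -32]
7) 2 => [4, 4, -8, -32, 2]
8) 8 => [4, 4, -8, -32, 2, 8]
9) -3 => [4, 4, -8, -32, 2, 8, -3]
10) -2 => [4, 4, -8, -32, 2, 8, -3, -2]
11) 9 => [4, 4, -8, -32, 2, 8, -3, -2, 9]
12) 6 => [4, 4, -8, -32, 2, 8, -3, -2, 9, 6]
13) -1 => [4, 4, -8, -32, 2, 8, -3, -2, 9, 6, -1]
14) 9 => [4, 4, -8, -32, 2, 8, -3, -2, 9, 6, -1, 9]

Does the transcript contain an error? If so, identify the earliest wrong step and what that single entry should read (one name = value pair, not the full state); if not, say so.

Recomputing the run from the initial state:
step 1: [4]
step 2: [4, 4]
step 3: [4, 4, -8]
step 4: [4, 4, -8, -4]
step 5: [4, 4, -8, -4, 8]
step 6: [4, 4, -8, -32]
step 7: [4, 4, -8, -32, 2]
step 8: [4, 4, -8, -32, 2, 8]
step 9: [4, 4, -8, -32, 2, 8, -3]
step 10: [4, 4, -8, -32, 2, 8, -3, -2]
step 11: [4, 4, -8, -32, 2, 8, -3, -2, 9]
step 12: [4, 4, -8, -32, 2, 8, -3, -2, 9, 6]
step 13: [4, 4, -8, -32, 2, 8, -3, -2, 9, 6, -1]
step 14: [4, 4, -8, -32, 2, 8, -3, -2, 9, 6, -1, 9]
This matches the transcript at every step.

no error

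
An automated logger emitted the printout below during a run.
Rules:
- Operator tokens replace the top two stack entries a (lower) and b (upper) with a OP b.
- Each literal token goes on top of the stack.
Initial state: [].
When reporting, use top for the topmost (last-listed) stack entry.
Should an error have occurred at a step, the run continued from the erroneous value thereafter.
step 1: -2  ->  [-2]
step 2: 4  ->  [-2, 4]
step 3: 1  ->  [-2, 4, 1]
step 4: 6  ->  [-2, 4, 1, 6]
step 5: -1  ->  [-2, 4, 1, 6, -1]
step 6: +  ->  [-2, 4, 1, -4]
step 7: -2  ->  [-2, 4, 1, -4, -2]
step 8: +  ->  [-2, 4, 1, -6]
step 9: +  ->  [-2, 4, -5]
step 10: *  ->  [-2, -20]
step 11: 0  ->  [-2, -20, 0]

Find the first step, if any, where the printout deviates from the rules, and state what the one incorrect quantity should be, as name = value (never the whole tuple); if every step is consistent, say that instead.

step 1: push -2: top = -2 -> matches
step 2: push 4: top = 4 -> confirmed correct
step 3: push 1: top = 1 -> confirmed correct
step 4: push 6: top = 6 -> in agreement
step 5: push -1: top = -1 -> no discrepancy
step 6: 6 + -1 = 5 -> this is not what the printout shows
That makes step 6 the first incorrect line — top = 5 is what it should show.

step 6, top = 5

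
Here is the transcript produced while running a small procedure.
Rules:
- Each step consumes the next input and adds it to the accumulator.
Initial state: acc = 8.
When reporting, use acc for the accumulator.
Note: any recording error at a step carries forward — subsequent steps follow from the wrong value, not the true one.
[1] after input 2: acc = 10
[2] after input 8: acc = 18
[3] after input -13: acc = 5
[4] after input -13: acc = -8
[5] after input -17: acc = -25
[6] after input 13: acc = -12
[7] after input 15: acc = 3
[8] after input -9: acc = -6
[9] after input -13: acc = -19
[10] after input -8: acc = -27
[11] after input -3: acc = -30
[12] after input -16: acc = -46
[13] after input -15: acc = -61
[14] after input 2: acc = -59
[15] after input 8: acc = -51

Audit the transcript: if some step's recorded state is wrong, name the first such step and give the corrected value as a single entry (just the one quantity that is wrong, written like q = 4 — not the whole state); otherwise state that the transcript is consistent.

1. acc = 8 + 2 = 10 (exactly as logged)
2. acc = 10 + 8 = 18 (checks out)
3. acc = 18 + -13 = 5 (verified)
4. acc = 5 + -13 = -8 (confirmed correct)
5. acc = -8 + -17 = -25 (verified)
6. acc = -25 + 13 = -12 (matches)
7. acc = -12 + 15 = 3 (exactly as logged)
8. acc = 3 + -9 = -6 (agrees with the transcript)
9. acc = -6 + -13 = -19 (confirmed correct)
10. acc = -19 + -8 = -27 (confirmed correct)
11. acc = -27 + -3 = -30 (exactly as logged)
12. acc = -30 + -16 = -46 (exactly as logged)
13. acc = -46 + -15 = -61 (confirmed correct)
14. acc = -61 + 2 = -59 (in agreement)
15. acc = -59 + 8 = -51 (consistent with the transcript)
No step deviates from the rules.

no error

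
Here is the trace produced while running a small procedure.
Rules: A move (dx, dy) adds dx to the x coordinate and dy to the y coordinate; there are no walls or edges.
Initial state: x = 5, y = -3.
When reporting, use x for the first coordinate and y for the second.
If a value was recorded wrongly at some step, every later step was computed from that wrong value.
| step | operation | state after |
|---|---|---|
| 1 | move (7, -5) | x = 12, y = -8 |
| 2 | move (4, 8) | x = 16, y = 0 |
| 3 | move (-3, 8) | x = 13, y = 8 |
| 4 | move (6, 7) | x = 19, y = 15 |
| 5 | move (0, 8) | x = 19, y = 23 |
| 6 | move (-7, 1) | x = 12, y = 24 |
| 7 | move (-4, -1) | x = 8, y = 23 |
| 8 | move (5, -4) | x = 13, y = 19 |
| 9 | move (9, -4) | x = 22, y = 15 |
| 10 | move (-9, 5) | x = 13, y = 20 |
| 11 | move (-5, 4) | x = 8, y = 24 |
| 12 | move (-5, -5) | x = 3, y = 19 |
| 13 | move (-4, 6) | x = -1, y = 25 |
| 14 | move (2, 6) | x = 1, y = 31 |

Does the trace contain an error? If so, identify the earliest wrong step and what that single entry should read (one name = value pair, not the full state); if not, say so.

no error

1. x = 5 + (7) = 12, y = -3 + (-5) = -8 (consistent with the trace)
2. x = 12 + (4) = 16, y = -8 + (8) = 0 (same as recorded)
3. x = 16 + (-3) = 13, y = 0 + (8) = 8 (checks out)
4. x = 13 + (6) = 19, y = 8 + (7) = 15 (same as recorded)
5. x = 19 + (0) = 19, y = 15 + (8) = 23 (consistent with the trace)
6. x = 19 + (-7) = 12, y = 23 + (1) = 24 (exactly as logged)
7. x = 12 + (-4) = 8, y = 24 + (-1) = 23 (no discrepancy)
8. x = 8 + (5) = 13, y = 23 + (-4) = 19 (checks out)
9. x = 13 + (9) = 22, y = 19 + (-4) = 15 (in agreement)
10. x = 22 + (-9) = 13, y = 15 + (5) = 20 (same as recorded)
11. x = 13 + (-5) = 8, y = 20 + (4) = 24 (matches)
12. x = 8 + (-5) = 3, y = 24 + (-5) = 19 (matches)
13. x = 3 + (-4) = -1, y = 19 + (6) = 25 (confirmed correct)
14. x = -1 + (2) = 1, y = 25 + (6) = 31 (in agreement)
Nothing is out of place; the run is error-free.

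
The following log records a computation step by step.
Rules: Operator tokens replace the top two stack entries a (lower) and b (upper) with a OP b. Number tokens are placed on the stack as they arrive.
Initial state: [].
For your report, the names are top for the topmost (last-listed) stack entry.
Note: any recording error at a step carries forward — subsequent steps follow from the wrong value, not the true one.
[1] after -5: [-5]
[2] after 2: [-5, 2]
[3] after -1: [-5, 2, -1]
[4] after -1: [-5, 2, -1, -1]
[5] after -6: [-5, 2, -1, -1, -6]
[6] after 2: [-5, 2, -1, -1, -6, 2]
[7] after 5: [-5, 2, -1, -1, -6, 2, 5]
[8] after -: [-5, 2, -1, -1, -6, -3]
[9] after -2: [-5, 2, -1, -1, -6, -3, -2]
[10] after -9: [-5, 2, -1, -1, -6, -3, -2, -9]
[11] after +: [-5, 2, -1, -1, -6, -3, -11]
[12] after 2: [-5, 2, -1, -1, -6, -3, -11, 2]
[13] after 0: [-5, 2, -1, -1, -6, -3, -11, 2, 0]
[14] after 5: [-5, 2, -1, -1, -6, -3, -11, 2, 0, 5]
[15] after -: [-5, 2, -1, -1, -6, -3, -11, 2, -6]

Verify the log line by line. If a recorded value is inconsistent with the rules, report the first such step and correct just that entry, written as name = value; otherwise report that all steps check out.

Step 1: push -5: top = -5 — in agreement.
Step 2: push 2: top = 2 — checks out.
Step 3: push -1: top = -1 — in agreement.
Step 4: push -1: top = -1 — matches.
Step 5: push -6: top = -6 — verified.
Step 6: push 2: top = 2 — no discrepancy.
Step 7: push 5: top = 5 — verified.
Step 8: 2 - 5 = -3 — in agreement.
Step 9: push -2: top = -2 — in agreement.
Step 10: push -9: top = -9 — checks out.
Step 11: -2 + -9 = -11 — exactly as logged.
Step 12: push 2: top = 2 — no discrepancy.
Step 13: push 0: top = 0 — confirmed correct.
Step 14: push 5: top = 5 — same as recorded.
Step 15: 0 - 5 = -5 — not what was recorded.
That makes step 15 the first incorrect line — top = -5 is what it should show.

step 15, top = -5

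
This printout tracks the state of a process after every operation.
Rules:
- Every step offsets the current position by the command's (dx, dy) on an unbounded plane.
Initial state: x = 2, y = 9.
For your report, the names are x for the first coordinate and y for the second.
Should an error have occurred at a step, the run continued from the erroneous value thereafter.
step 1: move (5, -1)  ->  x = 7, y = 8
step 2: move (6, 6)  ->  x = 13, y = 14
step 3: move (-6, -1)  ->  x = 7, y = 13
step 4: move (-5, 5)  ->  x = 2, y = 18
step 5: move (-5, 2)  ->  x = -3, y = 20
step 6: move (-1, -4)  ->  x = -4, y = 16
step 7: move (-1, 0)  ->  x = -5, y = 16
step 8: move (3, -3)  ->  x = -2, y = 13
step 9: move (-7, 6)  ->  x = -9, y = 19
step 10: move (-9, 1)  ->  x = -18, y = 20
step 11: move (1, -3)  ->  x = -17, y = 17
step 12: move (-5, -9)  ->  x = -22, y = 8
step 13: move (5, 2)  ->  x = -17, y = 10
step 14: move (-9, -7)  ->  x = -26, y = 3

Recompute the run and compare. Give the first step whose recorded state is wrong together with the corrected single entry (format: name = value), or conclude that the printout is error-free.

no error

Step 1: x = 2 + (5) = 7, y = 9 + (-1) = 8 — no discrepancy.
Step 2: x = 7 + (6) = 13, y = 8 + (6) = 14 — matches.
Step 3: x = 13 + (-6) = 7, y = 14 + (-1) = 13 — confirmed correct.
Step 4: x = 7 + (-5) = 2, y = 13 + (5) = 18 — matches.
Step 5: x = 2 + (-5) = -3, y = 18 + (2) = 20 — consistent with the printout.
Step 6: x = -3 + (-1) = -4, y = 20 + (-4) = 16 — no discrepancy.
Step 7: x = -4 + (-1) = -5, y = 16 + (0) = 16 — checks out.
Step 8: x = -5 + (3) = -2, y = 16 + (-3) = 13 — agrees with the printout.
Step 9: x = -2 + (-7) = -9, y = 13 + (6) = 19 — no discrepancy.
Step 10: x = -9 + (-9) = -18, y = 19 + (1) = 20 — matches.
Step 11: x = -18 + (1) = -17, y = 20 + (-3) = 17 — matches.
Step 12: x = -17 + (-5) = -22, y = 17 + (-9) = 8 — verified.
Step 13: x = -22 + (5) = -17, y = 8 + (2) = 10 — exactly as logged.
Step 14: x = -17 + (-9) = -26, y = 10 + (-7) = 3 — in agreement.
Nothing is out of place; the run is error-free.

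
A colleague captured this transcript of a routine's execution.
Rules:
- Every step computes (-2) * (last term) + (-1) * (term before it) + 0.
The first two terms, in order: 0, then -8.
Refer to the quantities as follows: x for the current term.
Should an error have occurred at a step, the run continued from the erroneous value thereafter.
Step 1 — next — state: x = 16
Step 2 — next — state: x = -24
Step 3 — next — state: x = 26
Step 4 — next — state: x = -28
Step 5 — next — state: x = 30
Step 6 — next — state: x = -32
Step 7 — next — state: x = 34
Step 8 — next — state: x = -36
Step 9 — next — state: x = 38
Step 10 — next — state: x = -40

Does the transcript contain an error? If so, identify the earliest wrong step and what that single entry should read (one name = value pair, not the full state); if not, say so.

Recomputing the run from the initial state:
step 1: x = 16
step 2: x = -24
step 3: x = 32
step 4: x = -40
step 5: x = 48
step 6: x = -56
step 7: x = 64
step 8: x = -72
step 9: x = 80
step 10: x = -88
The first disagreement with the transcript is at step 3, where the value should be x = 32.

step 3, x = 32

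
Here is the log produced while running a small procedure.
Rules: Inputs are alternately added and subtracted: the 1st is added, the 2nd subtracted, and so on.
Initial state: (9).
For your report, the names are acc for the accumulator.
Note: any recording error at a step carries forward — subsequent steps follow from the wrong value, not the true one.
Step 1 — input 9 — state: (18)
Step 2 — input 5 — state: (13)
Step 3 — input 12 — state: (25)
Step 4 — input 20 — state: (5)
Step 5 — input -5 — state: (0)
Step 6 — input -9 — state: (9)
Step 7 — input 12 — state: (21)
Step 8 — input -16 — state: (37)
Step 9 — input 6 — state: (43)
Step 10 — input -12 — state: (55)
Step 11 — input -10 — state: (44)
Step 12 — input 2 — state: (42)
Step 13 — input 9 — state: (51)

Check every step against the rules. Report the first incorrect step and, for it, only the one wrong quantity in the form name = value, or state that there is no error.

step 11, acc = 45

Recomputing the run from the initial state:
step 1: acc = 18
step 2: acc = 13
step 3: acc = 25
step 4: acc = 5
step 5: acc = 0
step 6: acc = 9
step 7: acc = 21
step 8: acc = 37
step 9: acc = 43
step 10: acc = 55
step 11: acc = 45
step 12: acc = 43
step 13: acc = 52
The first disagreement with the log is at step 11, where the value should be acc = 45.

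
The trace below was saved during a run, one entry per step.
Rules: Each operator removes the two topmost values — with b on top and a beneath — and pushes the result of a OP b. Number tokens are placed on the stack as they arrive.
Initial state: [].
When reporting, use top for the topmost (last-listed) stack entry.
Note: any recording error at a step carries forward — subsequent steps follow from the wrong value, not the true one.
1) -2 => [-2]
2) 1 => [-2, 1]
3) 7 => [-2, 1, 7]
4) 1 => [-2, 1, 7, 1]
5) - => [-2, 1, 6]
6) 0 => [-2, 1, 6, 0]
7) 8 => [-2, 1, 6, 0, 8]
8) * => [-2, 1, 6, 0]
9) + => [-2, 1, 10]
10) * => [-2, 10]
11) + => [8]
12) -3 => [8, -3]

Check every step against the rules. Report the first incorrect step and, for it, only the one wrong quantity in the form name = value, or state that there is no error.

step 9, top = 6

step 1: push -2: top = -2 -> no discrepancy
step 2: push 1: top = 1 -> in agreement
step 3: push 7: top = 7 -> in agreement
step 4: push 1: top = 1 -> agrees with the trace
step 5: 7 - 1 = 6 -> exactly as logged
step 6: push 0: top = 0 -> in agreement
step 7: push 8: top = 8 -> consistent with the trace
step 8: 0 * 8 = 0 -> consistent with the trace
step 9: 6 + 0 = 6 -> not what was recorded
Conclusion: step 9 carries the first error; the entry should be top = 6.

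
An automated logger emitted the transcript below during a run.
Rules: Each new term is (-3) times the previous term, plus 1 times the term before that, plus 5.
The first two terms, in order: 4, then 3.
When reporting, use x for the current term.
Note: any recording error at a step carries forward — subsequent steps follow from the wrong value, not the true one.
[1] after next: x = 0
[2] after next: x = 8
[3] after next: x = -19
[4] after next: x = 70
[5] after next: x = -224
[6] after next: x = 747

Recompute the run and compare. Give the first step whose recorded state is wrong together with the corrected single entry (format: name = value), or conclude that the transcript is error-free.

no error

Recomputing the run from the initial state:
step 1: x = 0
step 2: x = 8
step 3: x = -19
step 4: x = 70
step 5: x = -224
step 6: x = 747
This matches the transcript at every step.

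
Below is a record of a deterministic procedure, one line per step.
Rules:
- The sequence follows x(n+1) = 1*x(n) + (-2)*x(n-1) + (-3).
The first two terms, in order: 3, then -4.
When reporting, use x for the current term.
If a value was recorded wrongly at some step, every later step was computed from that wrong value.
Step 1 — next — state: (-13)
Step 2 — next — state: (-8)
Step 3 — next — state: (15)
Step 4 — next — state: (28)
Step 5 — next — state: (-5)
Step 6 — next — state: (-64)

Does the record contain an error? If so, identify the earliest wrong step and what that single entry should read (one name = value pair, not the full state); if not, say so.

Step 1: x = 1*(-4) + (-2)*(3) + (-3) = -13 — verified.
Step 2: x = 1*(-13) + (-2)*(-4) + (-3) = -8 — checks out.
Step 3: x = 1*(-8) + (-2)*(-13) + (-3) = 15 — verified.
Step 4: x = 1*(15) + (-2)*(-8) + (-3) = 28 — matches.
Step 5: x = 1*(28) + (-2)*(15) + (-3) = -5 — in agreement.
Step 6: x = 1*(-5) + (-2)*(28) + (-3) = -64 — confirmed correct.
The recomputation confirms every line.

no error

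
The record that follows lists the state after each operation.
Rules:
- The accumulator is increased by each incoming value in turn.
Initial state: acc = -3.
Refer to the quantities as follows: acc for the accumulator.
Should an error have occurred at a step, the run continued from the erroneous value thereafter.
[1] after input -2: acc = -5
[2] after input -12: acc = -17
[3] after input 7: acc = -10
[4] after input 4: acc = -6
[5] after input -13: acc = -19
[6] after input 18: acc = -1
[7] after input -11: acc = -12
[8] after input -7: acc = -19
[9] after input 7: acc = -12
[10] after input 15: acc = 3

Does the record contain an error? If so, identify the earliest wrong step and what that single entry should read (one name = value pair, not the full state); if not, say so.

Recomputing the run from the initial state:
step 1: acc = -5
step 2: acc = -17
step 3: acc = -10
step 4: acc = -6
step 5: acc = -19
step 6: acc = -1
step 7: acc = -12
step 8: acc = -19
step 9: acc = -12
step 10: acc = 3
This matches the record at every step.

no error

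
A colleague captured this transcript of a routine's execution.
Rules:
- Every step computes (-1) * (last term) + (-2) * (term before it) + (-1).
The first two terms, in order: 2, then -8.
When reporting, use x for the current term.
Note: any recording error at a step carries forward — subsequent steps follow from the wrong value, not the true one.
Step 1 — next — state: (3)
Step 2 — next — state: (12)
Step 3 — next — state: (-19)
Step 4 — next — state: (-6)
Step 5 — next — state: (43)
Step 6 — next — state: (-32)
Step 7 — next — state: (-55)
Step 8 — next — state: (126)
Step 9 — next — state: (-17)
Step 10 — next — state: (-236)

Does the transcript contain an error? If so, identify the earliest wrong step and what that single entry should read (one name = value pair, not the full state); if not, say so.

step 1: x = -1*(-8) + (-2)*(2) + (-1) = 3 -> no discrepancy
step 2: x = -1*(3) + (-2)*(-8) + (-1) = 12 -> exactly as logged
step 3: x = -1*(12) + (-2)*(3) + (-1) = -19 -> in agreement
step 4: x = -1*(-19) + (-2)*(12) + (-1) = -6 -> checks out
step 5: x = -1*(-6) + (-2)*(-19) + (-1) = 43 -> same as recorded
step 6: x = -1*(43) + (-2)*(-6) + (-1) = -32 -> checks out
step 7: x = -1*(-32) + (-2)*(43) + (-1) = -55 -> checks out
step 8: x = -1*(-55) + (-2)*(-32) + (-1) = 118 -> the transcript has a different value
So the first discrepancy is step 8, where the right value is x = 118.

step 8, x = 118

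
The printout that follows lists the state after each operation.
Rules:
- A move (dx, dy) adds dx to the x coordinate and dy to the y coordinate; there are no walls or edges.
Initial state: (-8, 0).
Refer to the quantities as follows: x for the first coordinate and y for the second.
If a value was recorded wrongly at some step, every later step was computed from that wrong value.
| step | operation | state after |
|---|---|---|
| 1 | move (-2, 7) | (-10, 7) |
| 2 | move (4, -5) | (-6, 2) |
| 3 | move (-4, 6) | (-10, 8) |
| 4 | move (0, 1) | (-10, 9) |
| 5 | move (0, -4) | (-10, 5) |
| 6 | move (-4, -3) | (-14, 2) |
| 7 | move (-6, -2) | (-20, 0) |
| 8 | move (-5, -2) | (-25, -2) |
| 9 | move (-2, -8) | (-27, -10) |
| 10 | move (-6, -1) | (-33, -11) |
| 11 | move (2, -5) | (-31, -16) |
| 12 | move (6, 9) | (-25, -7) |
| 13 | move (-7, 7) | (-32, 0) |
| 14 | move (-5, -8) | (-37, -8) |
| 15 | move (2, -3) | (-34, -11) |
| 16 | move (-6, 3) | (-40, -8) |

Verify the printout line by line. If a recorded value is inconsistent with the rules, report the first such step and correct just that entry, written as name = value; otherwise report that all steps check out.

step 15, x = -35

1. x = -8 + (-2) = -10, y = 0 + (7) = 7 (verified)
2. x = -10 + (4) = -6, y = 7 + (-5) = 2 (matches)
3. x = -6 + (-4) = -10, y = 2 + (6) = 8 (no discrepancy)
4. x = -10 + (0) = -10, y = 8 + (1) = 9 (confirmed correct)
5. x = -10 + (0) = -10, y = 9 + (-4) = 5 (checks out)
6. x = -10 + (-4) = -14, y = 5 + (-3) = 2 (exactly as logged)
7. x = -14 + (-6) = -20, y = 2 + (-2) = 0 (checks out)
8. x = -20 + (-5) = -25, y = 0 + (-2) = -2 (agrees with the printout)
9. x = -25 + (-2) = -27, y = -2 + (-8) = -10 (matches)
10. x = -27 + (-6) = -33, y = -10 + (-1) = -11 (confirmed correct)
11. x = -33 + (2) = -31, y = -11 + (-5) = -16 (same as recorded)
12. x = -31 + (6) = -25, y = -16 + (9) = -7 (no discrepancy)
13. x = -25 + (-7) = -32, y = -7 + (7) = 0 (exactly as logged)
14. x = -32 + (-5) = -37, y = 0 + (-8) = -8 (exactly as logged)
15. x = -37 + (2) = -35, y = -8 + (-3) = -11 (the printout disagrees here)
First deviation found at step 15; the corrected entry is x = -35.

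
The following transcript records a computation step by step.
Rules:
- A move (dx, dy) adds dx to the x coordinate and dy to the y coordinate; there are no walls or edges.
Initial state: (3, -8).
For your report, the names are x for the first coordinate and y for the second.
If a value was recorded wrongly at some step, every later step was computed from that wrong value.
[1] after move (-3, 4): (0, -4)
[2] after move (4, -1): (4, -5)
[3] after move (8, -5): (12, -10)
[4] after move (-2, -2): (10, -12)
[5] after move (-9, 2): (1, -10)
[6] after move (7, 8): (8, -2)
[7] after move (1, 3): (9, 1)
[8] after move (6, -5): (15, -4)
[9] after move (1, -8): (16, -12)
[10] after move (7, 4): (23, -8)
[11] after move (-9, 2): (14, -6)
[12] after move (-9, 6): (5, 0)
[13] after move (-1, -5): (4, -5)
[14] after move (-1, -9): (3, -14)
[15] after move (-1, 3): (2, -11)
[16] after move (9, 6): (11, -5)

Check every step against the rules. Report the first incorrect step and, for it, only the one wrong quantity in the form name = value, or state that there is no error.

1. x = 3 + (-3) = 0, y = -8 + (4) = -4 (confirmed correct)
2. x = 0 + (4) = 4, y = -4 + (-1) = -5 (exactly as logged)
3. x = 4 + (8) = 12, y = -5 + (-5) = -10 (confirmed correct)
4. x = 12 + (-2) = 10, y = -10 + (-2) = -12 (same as recorded)
5. x = 10 + (-9) = 1, y = -12 + (2) = -10 (exactly as logged)
6. x = 1 + (7) = 8, y = -10 + (8) = -2 (matches)
7. x = 8 + (1) = 9, y = -2 + (3) = 1 (in agreement)
8. x = 9 + (6) = 15, y = 1 + (-5) = -4 (same as recorded)
9. x = 15 + (1) = 16, y = -4 + (-8) = -12 (confirmed correct)
10. x = 16 + (7) = 23, y = -12 + (4) = -8 (same as recorded)
11. x = 23 + (-9) = 14, y = -8 + (2) = -6 (no discrepancy)
12. x = 14 + (-9) = 5, y = -6 + (6) = 0 (verified)
13. x = 5 + (-1) = 4, y = 0 + (-5) = -5 (agrees with the transcript)
14. x = 4 + (-1) = 3, y = -5 + (-9) = -14 (checks out)
15. x = 3 + (-1) = 2, y = -14 + (3) = -11 (exactly as logged)
16. x = 2 + (9) = 11, y = -11 + (6) = -5 (confirmed correct)
The recomputation confirms every line.

no error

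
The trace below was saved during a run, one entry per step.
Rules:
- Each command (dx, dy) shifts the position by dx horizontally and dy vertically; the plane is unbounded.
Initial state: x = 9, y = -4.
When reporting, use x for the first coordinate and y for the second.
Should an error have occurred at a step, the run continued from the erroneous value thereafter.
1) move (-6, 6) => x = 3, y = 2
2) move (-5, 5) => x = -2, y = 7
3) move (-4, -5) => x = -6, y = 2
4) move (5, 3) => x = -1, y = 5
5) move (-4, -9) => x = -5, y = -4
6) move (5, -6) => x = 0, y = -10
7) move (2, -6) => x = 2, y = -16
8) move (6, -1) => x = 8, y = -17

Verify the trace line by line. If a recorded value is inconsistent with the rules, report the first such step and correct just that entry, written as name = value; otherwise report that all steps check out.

no error

1. x = 9 + (-6) = 3, y = -4 + (6) = 2 (matches)
2. x = 3 + (-5) = -2, y = 2 + (5) = 7 (consistent with the trace)
3. x = -2 + (-4) = -6, y = 7 + (-5) = 2 (no discrepancy)
4. x = -6 + (5) = -1, y = 2 + (3) = 5 (exactly as logged)
5. x = -1 + (-4) = -5, y = 5 + (-9) = -4 (confirmed correct)
6. x = -5 + (5) = 0, y = -4 + (-6) = -10 (confirmed correct)
7. x = 0 + (2) = 2, y = -10 + (-6) = -16 (checks out)
8. x = 2 + (6) = 8, y = -16 + (-1) = -17 (confirmed correct)
All steps check out; nothing to correct.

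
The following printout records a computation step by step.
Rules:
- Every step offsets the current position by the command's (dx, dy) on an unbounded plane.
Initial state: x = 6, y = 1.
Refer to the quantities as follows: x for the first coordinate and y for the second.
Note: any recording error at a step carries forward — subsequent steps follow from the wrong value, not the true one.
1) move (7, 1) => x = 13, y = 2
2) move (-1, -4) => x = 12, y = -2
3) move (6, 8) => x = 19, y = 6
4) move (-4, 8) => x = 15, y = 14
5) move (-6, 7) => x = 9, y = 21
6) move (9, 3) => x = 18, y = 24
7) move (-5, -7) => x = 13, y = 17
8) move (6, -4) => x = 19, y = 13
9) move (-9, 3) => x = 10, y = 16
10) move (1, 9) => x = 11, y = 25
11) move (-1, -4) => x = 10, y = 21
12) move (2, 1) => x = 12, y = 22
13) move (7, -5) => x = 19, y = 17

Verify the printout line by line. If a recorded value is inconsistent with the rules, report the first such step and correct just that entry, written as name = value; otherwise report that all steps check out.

step 3, x = 18

Recomputing the run from the initial state:
step 1: x = 13, y = 2
step 2: x = 12, y = -2
step 3: x = 18, y = 6
step 4: x = 14, y = 14
step 5: x = 8, y = 21
step 6: x = 17, y = 24
step 7: x = 12, y = 17
step 8: x = 18, y = 13
step 9: x = 9, y = 16
step 10: x = 10, y = 25
step 11: x = 9, y = 21
step 12: x = 11, y = 22
step 13: x = 18, y = 17
The first disagreement with the printout is at step 3, where the value should be x = 18.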